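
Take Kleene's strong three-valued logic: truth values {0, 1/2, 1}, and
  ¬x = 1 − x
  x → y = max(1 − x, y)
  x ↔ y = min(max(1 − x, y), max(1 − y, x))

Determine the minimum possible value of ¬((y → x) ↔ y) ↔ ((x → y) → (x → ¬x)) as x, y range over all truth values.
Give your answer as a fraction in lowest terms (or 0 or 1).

Take x = 0, y = 1/2:
y → x = 1/2 → 0 = 1/2
(y → x) ↔ y = 1/2 ↔ 1/2 = 1/2
¬((y → x) ↔ y) = ¬1/2 = 1/2
x → y = 0 → 1/2 = 1
¬x = ¬0 = 1
x → ¬x = 0 → 1 = 1
(x → y) → (x → ¬x) = 1 → 1 = 1
¬((y → x) ↔ y) ↔ ((x → y) → (x → ¬x)) = 1/2 ↔ 1 = 1/2
No assignment yields a value below 1/2, so this is the minimum.

1/2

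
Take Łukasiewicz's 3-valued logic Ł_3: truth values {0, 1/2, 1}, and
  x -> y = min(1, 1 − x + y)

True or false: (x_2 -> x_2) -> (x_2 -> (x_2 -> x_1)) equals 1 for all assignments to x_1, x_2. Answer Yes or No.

Counterexample: take x_1 = 0, x_2 = 1.
x_2 -> x_2 = 1 -> 1 = 1
x_2 -> x_1 = 1 -> 0 = 0
x_2 -> (x_2 -> x_1) = 1 -> 0 = 0
(x_2 -> x_2) -> (x_2 -> (x_2 -> x_1)) = 1 -> 0 = 0
This gives 0 ≠ 1.

No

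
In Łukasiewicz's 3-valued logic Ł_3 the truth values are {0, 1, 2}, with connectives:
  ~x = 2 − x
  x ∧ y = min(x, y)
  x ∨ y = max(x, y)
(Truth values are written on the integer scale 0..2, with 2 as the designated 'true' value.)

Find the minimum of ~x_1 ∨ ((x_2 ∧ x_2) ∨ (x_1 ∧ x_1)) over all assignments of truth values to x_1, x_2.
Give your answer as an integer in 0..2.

1

Take x_1 = 1, x_2 = 0:
~x_1 = ~1 = 1
x_2 ∧ x_2 = 0 ∧ 0 = 0
x_1 ∧ x_1 = 1 ∧ 1 = 1
(x_2 ∧ x_2) ∨ (x_1 ∧ x_1) = 0 ∨ 1 = 1
~x_1 ∨ ((x_2 ∧ x_2) ∨ (x_1 ∧ x_1)) = 1 ∨ 1 = 1
No assignment yields a value below 1, so this is the minimum.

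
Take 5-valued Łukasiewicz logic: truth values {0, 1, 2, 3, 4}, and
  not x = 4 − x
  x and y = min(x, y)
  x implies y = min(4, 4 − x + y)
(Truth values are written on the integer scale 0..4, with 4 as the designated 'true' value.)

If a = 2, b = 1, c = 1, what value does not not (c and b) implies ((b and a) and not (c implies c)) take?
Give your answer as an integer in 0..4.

c and b = 1 and 1 = 1
not (c and b) = not 1 = 3
not not (c and b) = not 3 = 1
b and a = 1 and 2 = 1
c implies c = 1 implies 1 = 4
not (c implies c) = not 4 = 0
(b and a) and not (c implies c) = 1 and 0 = 0
not not (c and b) implies ((b and a) and not (c implies c)) = 1 implies 0 = 3

3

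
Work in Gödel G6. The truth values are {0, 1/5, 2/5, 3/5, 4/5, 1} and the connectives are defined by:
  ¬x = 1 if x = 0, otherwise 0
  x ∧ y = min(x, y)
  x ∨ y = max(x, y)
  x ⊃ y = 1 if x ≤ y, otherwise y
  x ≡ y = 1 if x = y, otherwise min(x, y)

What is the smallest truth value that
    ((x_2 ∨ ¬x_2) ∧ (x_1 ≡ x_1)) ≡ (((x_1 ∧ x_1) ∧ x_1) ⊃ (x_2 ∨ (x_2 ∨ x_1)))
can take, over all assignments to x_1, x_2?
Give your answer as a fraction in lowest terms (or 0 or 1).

Take x_1 = 0, x_2 = 1/5:
¬x_2 = ¬1/5 = 0
x_2 ∨ ¬x_2 = 1/5 ∨ 0 = 1/5
x_1 ≡ x_1 = 0 ≡ 0 = 1
(x_2 ∨ ¬x_2) ∧ (x_1 ≡ x_1) = 1/5 ∧ 1 = 1/5
x_1 ∧ x_1 = 0 ∧ 0 = 0
(x_1 ∧ x_1) ∧ x_1 = 0 ∧ 0 = 0
x_2 ∨ x_1 = 1/5 ∨ 0 = 1/5
x_2 ∨ (x_2 ∨ x_1) = 1/5 ∨ 1/5 = 1/5
((x_1 ∧ x_1) ∧ x_1) ⊃ (x_2 ∨ (x_2 ∨ x_1)) = 0 ⊃ 1/5 = 1
((x_2 ∨ ¬x_2) ∧ (x_1 ≡ x_1)) ≡ (((x_1 ∧ x_1) ∧ x_1) ⊃ (x_2 ∨ (x_2 ∨ x_1))) = 1/5 ≡ 1 = 1/5
No assignment yields a value below 1/5, so this is the minimum.

1/5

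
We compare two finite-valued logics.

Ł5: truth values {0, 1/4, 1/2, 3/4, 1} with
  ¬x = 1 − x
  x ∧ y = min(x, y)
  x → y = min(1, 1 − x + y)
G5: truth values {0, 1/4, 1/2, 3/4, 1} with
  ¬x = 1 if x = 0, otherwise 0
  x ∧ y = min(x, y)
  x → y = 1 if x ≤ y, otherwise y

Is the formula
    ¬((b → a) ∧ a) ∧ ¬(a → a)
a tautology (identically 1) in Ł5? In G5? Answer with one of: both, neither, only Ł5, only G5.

In Ł5: at a = 0, b = 0 the value is 0 — not a tautology.
In G5: at a = 0, b = 0 the value is 0 — not a tautology.

neither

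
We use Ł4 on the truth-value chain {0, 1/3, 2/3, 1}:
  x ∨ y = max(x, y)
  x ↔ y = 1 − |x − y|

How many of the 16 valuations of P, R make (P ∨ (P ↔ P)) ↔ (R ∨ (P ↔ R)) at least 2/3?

P = 0, R = 0 ↦ 1  ≥
P = 0, R = 1/3 ↦ 2/3  ≥
P = 0, R = 2/3 ↦ 2/3  ≥
P = 0, R = 1 ↦ 1  ≥
P = 1/3, R = 0 ↦ 2/3  ≥
P = 1/3, R = 1/3 ↦ 1  ≥
P = 1/3, R = 2/3 ↦ 2/3  ≥
P = 1/3, R = 1 ↦ 1  ≥
P = 2/3, R = 0 ↦ 1/3  <
P = 2/3, R = 1/3 ↦ 2/3  ≥
P = 2/3, R = 2/3 ↦ 1  ≥
P = 2/3, R = 1 ↦ 1  ≥
P = 1, R = 0 ↦ 0  <
P = 1, R = 1/3 ↦ 1/3  <
P = 1, R = 2/3 ↦ 2/3  ≥
P = 1, R = 1 ↦ 1  ≥
So 13 of the 16 assignments meet the threshold.

13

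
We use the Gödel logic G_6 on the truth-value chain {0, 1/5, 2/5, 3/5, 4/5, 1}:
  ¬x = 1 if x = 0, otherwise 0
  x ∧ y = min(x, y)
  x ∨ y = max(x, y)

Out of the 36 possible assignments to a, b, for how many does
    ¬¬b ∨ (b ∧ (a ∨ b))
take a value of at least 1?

30

value 1: 30 assignments (counts)
value 0: 6 assignments
So 30 of the 36 assignments meet the threshold.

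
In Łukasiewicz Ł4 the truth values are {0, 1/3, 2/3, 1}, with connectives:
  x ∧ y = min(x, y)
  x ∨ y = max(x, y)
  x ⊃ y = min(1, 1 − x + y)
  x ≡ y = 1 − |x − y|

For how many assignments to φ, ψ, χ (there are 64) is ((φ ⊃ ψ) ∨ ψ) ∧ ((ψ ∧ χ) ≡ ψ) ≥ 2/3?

value 1: 20 assignments (counts)
value 2/3: 20 assignments (counts)
value 1/3: 16 assignments
value 0: 8 assignments
So 40 of the 64 assignments meet the threshold.

40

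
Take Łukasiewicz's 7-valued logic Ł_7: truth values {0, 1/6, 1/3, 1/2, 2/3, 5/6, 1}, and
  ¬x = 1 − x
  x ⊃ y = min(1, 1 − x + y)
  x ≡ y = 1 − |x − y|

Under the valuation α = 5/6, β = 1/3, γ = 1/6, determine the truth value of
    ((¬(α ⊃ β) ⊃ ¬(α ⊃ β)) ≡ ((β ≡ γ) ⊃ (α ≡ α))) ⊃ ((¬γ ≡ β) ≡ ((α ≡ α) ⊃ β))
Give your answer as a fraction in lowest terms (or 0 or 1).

5/6

α ⊃ β = 5/6 ⊃ 1/3 = 1/2
¬(α ⊃ β) = ¬1/2 = 1/2
α ⊃ β = 5/6 ⊃ 1/3 = 1/2
¬(α ⊃ β) = ¬1/2 = 1/2
¬(α ⊃ β) ⊃ ¬(α ⊃ β) = 1/2 ⊃ 1/2 = 1
β ≡ γ = 1/3 ≡ 1/6 = 5/6
α ≡ α = 5/6 ≡ 5/6 = 1
(β ≡ γ) ⊃ (α ≡ α) = 5/6 ⊃ 1 = 1
(¬(α ⊃ β) ⊃ ¬(α ⊃ β)) ≡ ((β ≡ γ) ⊃ (α ≡ α)) = 1 ≡ 1 = 1
¬γ = ¬1/6 = 5/6
¬γ ≡ β = 5/6 ≡ 1/3 = 1/2
α ≡ α = 5/6 ≡ 5/6 = 1
(α ≡ α) ⊃ β = 1 ⊃ 1/3 = 1/3
(¬γ ≡ β) ≡ ((α ≡ α) ⊃ β) = 1/2 ≡ 1/3 = 5/6
((¬(α ⊃ β) ⊃ ¬(α ⊃ β)) ≡ ((β ≡ γ) ⊃ (α ≡ α))) ⊃ ((¬γ ≡ β) ≡ ((α ≡ α) ⊃ β)) = 1 ⊃ 5/6 = 5/6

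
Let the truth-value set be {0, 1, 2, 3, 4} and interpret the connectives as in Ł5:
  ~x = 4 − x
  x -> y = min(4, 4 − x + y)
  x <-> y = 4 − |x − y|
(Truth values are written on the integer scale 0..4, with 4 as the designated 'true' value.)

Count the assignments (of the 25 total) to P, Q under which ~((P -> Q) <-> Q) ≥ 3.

4

value 4: 1 assignment (counts)
value 3: 3 assignments (counts)
value 2: 5 assignments
value 1: 7 assignments
value 0: 9 assignments
So 4 of the 25 assignments meet the threshold.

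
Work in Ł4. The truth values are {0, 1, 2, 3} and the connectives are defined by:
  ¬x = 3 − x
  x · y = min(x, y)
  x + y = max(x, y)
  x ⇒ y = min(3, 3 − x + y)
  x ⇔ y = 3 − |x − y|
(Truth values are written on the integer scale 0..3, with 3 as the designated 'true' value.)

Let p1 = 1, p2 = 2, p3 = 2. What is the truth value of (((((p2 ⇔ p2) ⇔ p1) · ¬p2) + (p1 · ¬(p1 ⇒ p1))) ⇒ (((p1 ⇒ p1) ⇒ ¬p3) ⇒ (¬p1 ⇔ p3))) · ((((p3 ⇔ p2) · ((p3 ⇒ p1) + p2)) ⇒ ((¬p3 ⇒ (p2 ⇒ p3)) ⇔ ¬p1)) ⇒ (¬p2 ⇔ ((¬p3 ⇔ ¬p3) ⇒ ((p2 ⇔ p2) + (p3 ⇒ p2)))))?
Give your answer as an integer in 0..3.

1

p2 ⇔ p2 = 2 ⇔ 2 = 3
(p2 ⇔ p2) ⇔ p1 = 3 ⇔ 1 = 1
¬p2 = ¬2 = 1
((p2 ⇔ p2) ⇔ p1) · ¬p2 = 1 · 1 = 1
p1 ⇒ p1 = 1 ⇒ 1 = 3
¬(p1 ⇒ p1) = ¬3 = 0
p1 · ¬(p1 ⇒ p1) = 1 · 0 = 0
(((p2 ⇔ p2) ⇔ p1) · ¬p2) + (p1 · ¬(p1 ⇒ p1)) = 1 + 0 = 1
p1 ⇒ p1 = 1 ⇒ 1 = 3
¬p3 = ¬2 = 1
(p1 ⇒ p1) ⇒ ¬p3 = 3 ⇒ 1 = 1
¬p1 = ¬1 = 2
¬p1 ⇔ p3 = 2 ⇔ 2 = 3
((p1 ⇒ p1) ⇒ ¬p3) ⇒ (¬p1 ⇔ p3) = 1 ⇒ 3 = 3
((((p2 ⇔ p2) ⇔ p1) · ¬p2) + (p1 · ¬(p1 ⇒ p1))) ⇒ (((p1 ⇒ p1) ⇒ ¬p3) ⇒ (¬p1 ⇔ p3)) = 1 ⇒ 3 = 3
p3 ⇔ p2 = 2 ⇔ 2 = 3
p3 ⇒ p1 = 2 ⇒ 1 = 2
(p3 ⇒ p1) + p2 = 2 + 2 = 2
(p3 ⇔ p2) · ((p3 ⇒ p1) + p2) = 3 · 2 = 2
¬p3 = ¬2 = 1
p2 ⇒ p3 = 2 ⇒ 2 = 3
¬p3 ⇒ (p2 ⇒ p3) = 1 ⇒ 3 = 3
¬p1 = ¬1 = 2
(¬p3 ⇒ (p2 ⇒ p3)) ⇔ ¬p1 = 3 ⇔ 2 = 2
((p3 ⇔ p2) · ((p3 ⇒ p1) + p2)) ⇒ ((¬p3 ⇒ (p2 ⇒ p3)) ⇔ ¬p1) = 2 ⇒ 2 = 3
¬p2 = ¬2 = 1
¬p3 = ¬2 = 1
¬p3 = ¬2 = 1
¬p3 ⇔ ¬p3 = 1 ⇔ 1 = 3
p2 ⇔ p2 = 2 ⇔ 2 = 3
p3 ⇒ p2 = 2 ⇒ 2 = 3
(p2 ⇔ p2) + (p3 ⇒ p2) = 3 + 3 = 3
(¬p3 ⇔ ¬p3) ⇒ ((p2 ⇔ p2) + (p3 ⇒ p2)) = 3 ⇒ 3 = 3
¬p2 ⇔ ((¬p3 ⇔ ¬p3) ⇒ ((p2 ⇔ p2) + (p3 ⇒ p2))) = 1 ⇔ 3 = 1
(((p3 ⇔ p2) · ((p3 ⇒ p1) + p2)) ⇒ ((¬p3 ⇒ (p2 ⇒ p3)) ⇔ ¬p1)) ⇒ (¬p2 ⇔ ((¬p3 ⇔ ¬p3) ⇒ ((p2 ⇔ p2) + (p3 ⇒ p2)))) = 3 ⇒ 1 = 1
(((((p2 ⇔ p2) ⇔ p1) · ¬p2) + (p1 · ¬(p1 ⇒ p1))) ⇒ (((p1 ⇒ p1) ⇒ ¬p3) ⇒ (¬p1 ⇔ p3))) · ((((p3 ⇔ p2) · ((p3 ⇒ p1) + p2)) ⇒ ((¬p3 ⇒ (p2 ⇒ p3)) ⇔ ¬p1)) ⇒ (¬p2 ⇔ ((¬p3 ⇔ ¬p3) ⇒ ((p2 ⇔ p2) + (p3 ⇒ p2))))) = 3 · 1 = 1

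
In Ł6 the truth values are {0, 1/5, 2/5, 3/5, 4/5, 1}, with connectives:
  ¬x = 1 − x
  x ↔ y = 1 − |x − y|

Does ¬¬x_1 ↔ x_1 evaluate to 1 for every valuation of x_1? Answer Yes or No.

Yes

x_1 = 0 ↦ 1
x_1 = 1/5 ↦ 1
x_1 = 2/5 ↦ 1
x_1 = 3/5 ↦ 1
x_1 = 4/5 ↦ 1
x_1 = 1 ↦ 1
Every assignment gives a value ≥ 1.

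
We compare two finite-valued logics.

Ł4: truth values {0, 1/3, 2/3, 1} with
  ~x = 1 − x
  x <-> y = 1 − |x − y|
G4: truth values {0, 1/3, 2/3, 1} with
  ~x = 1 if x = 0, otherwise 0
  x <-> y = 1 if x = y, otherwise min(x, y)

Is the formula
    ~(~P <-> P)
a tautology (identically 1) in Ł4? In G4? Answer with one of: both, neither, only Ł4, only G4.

only G4

In Ł4: at P = 1/3 the value is 1/3 — not a tautology.
In G4: every assignment gives 1 — tautology.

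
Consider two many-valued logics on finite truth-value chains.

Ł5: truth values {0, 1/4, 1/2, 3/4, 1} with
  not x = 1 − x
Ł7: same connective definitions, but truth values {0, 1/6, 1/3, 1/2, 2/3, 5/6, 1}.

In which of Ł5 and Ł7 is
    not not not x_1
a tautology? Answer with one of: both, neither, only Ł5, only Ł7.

In Ł5: at x_1 = 1/4 the value is 3/4 — not a tautology.
In Ł7: at x_1 = 1/6 the value is 5/6 — not a tautology.

neither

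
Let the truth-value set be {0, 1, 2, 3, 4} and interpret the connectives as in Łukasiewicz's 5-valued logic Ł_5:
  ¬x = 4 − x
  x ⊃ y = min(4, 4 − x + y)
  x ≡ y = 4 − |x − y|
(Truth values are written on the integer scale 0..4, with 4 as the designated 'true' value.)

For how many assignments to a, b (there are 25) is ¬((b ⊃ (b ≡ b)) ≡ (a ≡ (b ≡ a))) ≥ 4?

value 4: 2 assignments (counts)
value 3: 3 assignments
value 2: 6 assignments
value 1: 7 assignments
value 0: 7 assignments
So 2 of the 25 assignments meet the threshold.

2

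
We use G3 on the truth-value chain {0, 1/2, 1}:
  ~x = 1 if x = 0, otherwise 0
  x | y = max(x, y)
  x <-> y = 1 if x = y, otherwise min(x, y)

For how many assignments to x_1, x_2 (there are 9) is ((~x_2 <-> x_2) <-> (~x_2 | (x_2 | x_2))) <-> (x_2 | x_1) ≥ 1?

1

x_1 = 0, x_2 = 0 ↦ 1  ≥
x_1 = 0, x_2 = 1/2 ↦ 0  <
x_1 = 0, x_2 = 1 ↦ 0  <
x_1 = 1/2, x_2 = 0 ↦ 0  <
x_1 = 1/2, x_2 = 1/2 ↦ 0  <
x_1 = 1/2, x_2 = 1 ↦ 0  <
x_1 = 1, x_2 = 0 ↦ 0  <
x_1 = 1, x_2 = 1/2 ↦ 0  <
x_1 = 1, x_2 = 1 ↦ 0  <
So 1 of the 9 assignments meets the threshold.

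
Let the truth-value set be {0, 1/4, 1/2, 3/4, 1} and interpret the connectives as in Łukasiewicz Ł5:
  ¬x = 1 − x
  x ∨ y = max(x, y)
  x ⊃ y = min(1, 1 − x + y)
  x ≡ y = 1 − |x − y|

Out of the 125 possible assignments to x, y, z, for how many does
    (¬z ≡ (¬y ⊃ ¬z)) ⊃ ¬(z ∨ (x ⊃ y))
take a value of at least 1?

9

value 1: 9 assignments (counts)
value 3/4: 26 assignments
value 1/2: 34 assignments
value 1/4: 33 assignments
value 0: 23 assignments
So 9 of the 125 assignments meet the threshold.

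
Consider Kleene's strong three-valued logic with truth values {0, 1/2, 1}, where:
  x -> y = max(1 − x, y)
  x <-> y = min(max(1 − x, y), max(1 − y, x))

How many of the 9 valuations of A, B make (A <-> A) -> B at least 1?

3

A = 0, B = 0 ↦ 0  <
A = 0, B = 1/2 ↦ 1/2  <
A = 0, B = 1 ↦ 1  ≥
A = 1/2, B = 0 ↦ 1/2  <
A = 1/2, B = 1/2 ↦ 1/2  <
A = 1/2, B = 1 ↦ 1  ≥
A = 1, B = 0 ↦ 0  <
A = 1, B = 1/2 ↦ 1/2  <
A = 1, B = 1 ↦ 1  ≥
So 3 of the 9 assignments meet the threshold.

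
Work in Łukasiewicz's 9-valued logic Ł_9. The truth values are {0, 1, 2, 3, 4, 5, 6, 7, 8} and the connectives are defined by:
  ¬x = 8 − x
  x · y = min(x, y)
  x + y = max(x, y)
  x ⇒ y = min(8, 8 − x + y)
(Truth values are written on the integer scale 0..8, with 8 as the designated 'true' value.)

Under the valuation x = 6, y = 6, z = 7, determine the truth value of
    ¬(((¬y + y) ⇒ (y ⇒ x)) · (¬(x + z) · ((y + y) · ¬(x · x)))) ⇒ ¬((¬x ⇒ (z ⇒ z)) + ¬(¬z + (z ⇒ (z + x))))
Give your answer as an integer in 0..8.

¬y = ¬6 = 2
¬y + y = 2 + 6 = 6
y ⇒ x = 6 ⇒ 6 = 8
(¬y + y) ⇒ (y ⇒ x) = 6 ⇒ 8 = 8
x + z = 6 + 7 = 7
¬(x + z) = ¬7 = 1
y + y = 6 + 6 = 6
x · x = 6 · 6 = 6
¬(x · x) = ¬6 = 2
(y + y) · ¬(x · x) = 6 · 2 = 2
¬(x + z) · ((y + y) · ¬(x · x)) = 1 · 2 = 1
((¬y + y) ⇒ (y ⇒ x)) · (¬(x + z) · ((y + y) · ¬(x · x))) = 8 · 1 = 1
¬(((¬y + y) ⇒ (y ⇒ x)) · (¬(x + z) · ((y + y) · ¬(x · x)))) = ¬1 = 7
¬x = ¬6 = 2
z ⇒ z = 7 ⇒ 7 = 8
¬x ⇒ (z ⇒ z) = 2 ⇒ 8 = 8
¬z = ¬7 = 1
z + x = 7 + 6 = 7
z ⇒ (z + x) = 7 ⇒ 7 = 8
¬z + (z ⇒ (z + x)) = 1 + 8 = 8
¬(¬z + (z ⇒ (z + x))) = ¬8 = 0
(¬x ⇒ (z ⇒ z)) + ¬(¬z + (z ⇒ (z + x))) = 8 + 0 = 8
¬((¬x ⇒ (z ⇒ z)) + ¬(¬z + (z ⇒ (z + x)))) = ¬8 = 0
¬(((¬y + y) ⇒ (y ⇒ x)) · (¬(x + z) · ((y + y) · ¬(x · x)))) ⇒ ¬((¬x ⇒ (z ⇒ z)) + ¬(¬z + (z ⇒ (z + x)))) = 7 ⇒ 0 = 1

1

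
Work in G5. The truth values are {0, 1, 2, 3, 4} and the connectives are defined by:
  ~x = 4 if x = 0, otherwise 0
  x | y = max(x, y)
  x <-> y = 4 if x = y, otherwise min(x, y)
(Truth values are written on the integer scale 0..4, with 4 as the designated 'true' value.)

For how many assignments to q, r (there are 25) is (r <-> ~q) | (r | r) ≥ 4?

value 4: 9 assignments (counts)
value 3: 5 assignments
value 2: 5 assignments
value 1: 5 assignments
value 0: 1 assignment
So 9 of the 25 assignments meet the threshold.

9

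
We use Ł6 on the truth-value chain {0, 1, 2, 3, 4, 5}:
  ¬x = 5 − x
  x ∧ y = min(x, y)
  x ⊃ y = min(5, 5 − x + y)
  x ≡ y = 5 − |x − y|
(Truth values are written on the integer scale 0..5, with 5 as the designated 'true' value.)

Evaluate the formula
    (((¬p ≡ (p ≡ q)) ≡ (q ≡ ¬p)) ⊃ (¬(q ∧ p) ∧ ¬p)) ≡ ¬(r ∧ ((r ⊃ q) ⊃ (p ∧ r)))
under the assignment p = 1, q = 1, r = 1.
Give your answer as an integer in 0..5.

4

¬p = ¬1 = 4
p ≡ q = 1 ≡ 1 = 5
¬p ≡ (p ≡ q) = 4 ≡ 5 = 4
¬p = ¬1 = 4
q ≡ ¬p = 1 ≡ 4 = 2
(¬p ≡ (p ≡ q)) ≡ (q ≡ ¬p) = 4 ≡ 2 = 3
q ∧ p = 1 ∧ 1 = 1
¬(q ∧ p) = ¬1 = 4
¬p = ¬1 = 4
¬(q ∧ p) ∧ ¬p = 4 ∧ 4 = 4
((¬p ≡ (p ≡ q)) ≡ (q ≡ ¬p)) ⊃ (¬(q ∧ p) ∧ ¬p) = 3 ⊃ 4 = 5
r ⊃ q = 1 ⊃ 1 = 5
p ∧ r = 1 ∧ 1 = 1
(r ⊃ q) ⊃ (p ∧ r) = 5 ⊃ 1 = 1
r ∧ ((r ⊃ q) ⊃ (p ∧ r)) = 1 ∧ 1 = 1
¬(r ∧ ((r ⊃ q) ⊃ (p ∧ r))) = ¬1 = 4
(((¬p ≡ (p ≡ q)) ≡ (q ≡ ¬p)) ⊃ (¬(q ∧ p) ∧ ¬p)) ≡ ¬(r ∧ ((r ⊃ q) ⊃ (p ∧ r))) = 5 ≡ 4 = 4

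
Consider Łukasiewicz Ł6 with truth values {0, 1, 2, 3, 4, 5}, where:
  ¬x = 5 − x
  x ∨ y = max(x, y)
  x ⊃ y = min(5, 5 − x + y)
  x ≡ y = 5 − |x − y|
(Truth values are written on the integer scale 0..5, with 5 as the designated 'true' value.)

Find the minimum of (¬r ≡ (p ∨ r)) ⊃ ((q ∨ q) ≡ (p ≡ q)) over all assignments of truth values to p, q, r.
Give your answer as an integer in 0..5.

1

Take p = 0, q = 0, r = 2:
¬r = ¬2 = 3
p ∨ r = 0 ∨ 2 = 2
¬r ≡ (p ∨ r) = 3 ≡ 2 = 4
q ∨ q = 0 ∨ 0 = 0
p ≡ q = 0 ≡ 0 = 5
(q ∨ q) ≡ (p ≡ q) = 0 ≡ 5 = 0
(¬r ≡ (p ∨ r)) ⊃ ((q ∨ q) ≡ (p ≡ q)) = 4 ⊃ 0 = 1
No assignment yields a value below 1, so this is the minimum.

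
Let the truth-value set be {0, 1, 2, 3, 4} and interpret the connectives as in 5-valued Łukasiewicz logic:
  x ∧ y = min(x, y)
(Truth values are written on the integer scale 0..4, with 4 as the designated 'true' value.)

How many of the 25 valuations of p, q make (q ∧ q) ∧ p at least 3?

4

value 4: 1 assignment (counts)
value 3: 3 assignments (counts)
value 2: 5 assignments
value 1: 7 assignments
value 0: 9 assignments
So 4 of the 25 assignments meet the threshold.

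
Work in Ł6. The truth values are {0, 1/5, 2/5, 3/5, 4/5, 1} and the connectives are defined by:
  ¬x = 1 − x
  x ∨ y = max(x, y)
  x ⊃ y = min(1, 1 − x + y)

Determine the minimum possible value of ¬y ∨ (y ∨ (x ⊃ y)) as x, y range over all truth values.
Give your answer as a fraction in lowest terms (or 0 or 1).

3/5

Take x = 4/5, y = 2/5:
¬y = ¬2/5 = 3/5
x ⊃ y = 4/5 ⊃ 2/5 = 3/5
y ∨ (x ⊃ y) = 2/5 ∨ 3/5 = 3/5
¬y ∨ (y ∨ (x ⊃ y)) = 3/5 ∨ 3/5 = 3/5
No assignment yields a value below 3/5, so this is the minimum.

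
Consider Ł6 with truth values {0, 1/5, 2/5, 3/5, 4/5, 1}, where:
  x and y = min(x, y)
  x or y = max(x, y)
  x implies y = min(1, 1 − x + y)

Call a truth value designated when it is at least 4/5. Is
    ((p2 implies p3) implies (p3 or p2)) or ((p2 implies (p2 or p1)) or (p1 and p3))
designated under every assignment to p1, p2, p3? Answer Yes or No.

At p1 = 1, p2 = 0, p3 = 2/5, for instance:
p2 implies p3 = 0 implies 2/5 = 1
p3 or p2 = 2/5 or 0 = 2/5
(p2 implies p3) implies (p3 or p2) = 1 implies 2/5 = 2/5
p2 or p1 = 0 or 1 = 1
p2 implies (p2 or p1) = 0 implies 1 = 1
p1 and p3 = 1 and 2/5 = 2/5
(p2 implies (p2 or p1)) or (p1 and p3) = 1 or 2/5 = 1
((p2 implies p3) implies (p3 or p2)) or ((p2 implies (p2 or p1)) or (p1 and p3)) = 2/5 or 1 = 1
and checking the remaining 215 assignments likewise gives ≥ 4/5 in every case.

Yes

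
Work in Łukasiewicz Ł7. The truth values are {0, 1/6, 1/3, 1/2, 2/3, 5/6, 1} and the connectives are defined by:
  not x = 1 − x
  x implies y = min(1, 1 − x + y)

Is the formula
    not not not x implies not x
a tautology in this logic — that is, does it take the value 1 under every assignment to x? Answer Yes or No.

Yes

x = 0 ↦ 1
x = 1/6 ↦ 1
x = 1/3 ↦ 1
x = 1/2 ↦ 1
x = 2/3 ↦ 1
x = 5/6 ↦ 1
x = 1 ↦ 1
Every assignment gives a value ≥ 1.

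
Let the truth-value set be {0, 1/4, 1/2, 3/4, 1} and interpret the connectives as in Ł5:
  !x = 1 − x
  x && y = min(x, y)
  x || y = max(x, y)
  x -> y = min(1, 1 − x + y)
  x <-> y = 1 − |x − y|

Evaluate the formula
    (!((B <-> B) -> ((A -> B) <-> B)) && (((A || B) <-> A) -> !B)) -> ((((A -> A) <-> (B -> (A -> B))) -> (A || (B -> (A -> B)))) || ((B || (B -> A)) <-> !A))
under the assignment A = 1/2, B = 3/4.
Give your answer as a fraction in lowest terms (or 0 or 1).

1

B <-> B = 3/4 <-> 3/4 = 1
A -> B = 1/2 -> 3/4 = 1
(A -> B) <-> B = 1 <-> 3/4 = 3/4
(B <-> B) -> ((A -> B) <-> B) = 1 -> 3/4 = 3/4
!((B <-> B) -> ((A -> B) <-> B)) = !3/4 = 1/4
A || B = 1/2 || 3/4 = 3/4
(A || B) <-> A = 3/4 <-> 1/2 = 3/4
!B = !3/4 = 1/4
((A || B) <-> A) -> !B = 3/4 -> 1/4 = 1/2
!((B <-> B) -> ((A -> B) <-> B)) && (((A || B) <-> A) -> !B) = 1/4 && 1/2 = 1/4
A -> A = 1/2 -> 1/2 = 1
A -> B = 1/2 -> 3/4 = 1
B -> (A -> B) = 3/4 -> 1 = 1
(A -> A) <-> (B -> (A -> B)) = 1 <-> 1 = 1
A -> B = 1/2 -> 3/4 = 1
B -> (A -> B) = 3/4 -> 1 = 1
A || (B -> (A -> B)) = 1/2 || 1 = 1
((A -> A) <-> (B -> (A -> B))) -> (A || (B -> (A -> B))) = 1 -> 1 = 1
B -> A = 3/4 -> 1/2 = 3/4
B || (B -> A) = 3/4 || 3/4 = 3/4
!A = !1/2 = 1/2
(B || (B -> A)) <-> !A = 3/4 <-> 1/2 = 3/4
(((A -> A) <-> (B -> (A -> B))) -> (A || (B -> (A -> B)))) || ((B || (B -> A)) <-> !A) = 1 || 3/4 = 1
(!((B <-> B) -> ((A -> B) <-> B)) && (((A || B) <-> A) -> !B)) -> ((((A -> A) <-> (B -> (A -> B))) -> (A || (B -> (A -> B)))) || ((B || (B -> A)) <-> !A)) = 1/4 -> 1 = 1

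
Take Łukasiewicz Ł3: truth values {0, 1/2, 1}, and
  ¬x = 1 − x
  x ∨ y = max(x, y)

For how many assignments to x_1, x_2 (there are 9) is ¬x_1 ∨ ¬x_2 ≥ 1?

x_1 = 0, x_2 = 0 ↦ 1  ≥
x_1 = 0, x_2 = 1/2 ↦ 1  ≥
x_1 = 0, x_2 = 1 ↦ 1  ≥
x_1 = 1/2, x_2 = 0 ↦ 1  ≥
x_1 = 1/2, x_2 = 1/2 ↦ 1/2  <
x_1 = 1/2, x_2 = 1 ↦ 1/2  <
x_1 = 1, x_2 = 0 ↦ 1  ≥
x_1 = 1, x_2 = 1/2 ↦ 1/2  <
x_1 = 1, x_2 = 1 ↦ 0  <
So 5 of the 9 assignments meet the threshold.

5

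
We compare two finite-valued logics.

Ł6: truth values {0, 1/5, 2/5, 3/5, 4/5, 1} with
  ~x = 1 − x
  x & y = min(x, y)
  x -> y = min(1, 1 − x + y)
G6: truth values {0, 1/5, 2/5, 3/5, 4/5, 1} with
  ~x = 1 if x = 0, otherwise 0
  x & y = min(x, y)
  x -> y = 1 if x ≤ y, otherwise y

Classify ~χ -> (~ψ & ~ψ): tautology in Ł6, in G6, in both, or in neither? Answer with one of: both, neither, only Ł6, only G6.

In Ł6: at ψ = 1/5, χ = 0 the value is 4/5 — not a tautology.
In G6: at ψ = 1/5, χ = 0 the value is 0 — not a tautology.

neither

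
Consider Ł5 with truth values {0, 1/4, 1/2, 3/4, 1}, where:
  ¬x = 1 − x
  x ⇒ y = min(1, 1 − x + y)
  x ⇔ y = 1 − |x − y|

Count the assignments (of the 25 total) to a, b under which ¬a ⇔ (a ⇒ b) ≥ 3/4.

value 1: 9 assignments (counts)
value 3/4: 7 assignments (counts)
value 1/2: 5 assignments
value 1/4: 3 assignments
value 0: 1 assignment
So 16 of the 25 assignments meet the threshold.

16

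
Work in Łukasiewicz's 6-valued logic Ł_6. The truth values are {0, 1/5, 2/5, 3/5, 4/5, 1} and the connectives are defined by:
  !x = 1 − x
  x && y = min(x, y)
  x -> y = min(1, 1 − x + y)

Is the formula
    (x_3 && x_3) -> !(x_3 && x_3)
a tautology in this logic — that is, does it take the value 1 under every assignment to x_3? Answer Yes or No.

Counterexample: take x_3 = 3/5.
x_3 && x_3 = 3/5 && 3/5 = 3/5
x_3 && x_3 = 3/5 && 3/5 = 3/5
!(x_3 && x_3) = !3/5 = 2/5
(x_3 && x_3) -> !(x_3 && x_3) = 3/5 -> 2/5 = 4/5
This gives 4/5 ≠ 1.

No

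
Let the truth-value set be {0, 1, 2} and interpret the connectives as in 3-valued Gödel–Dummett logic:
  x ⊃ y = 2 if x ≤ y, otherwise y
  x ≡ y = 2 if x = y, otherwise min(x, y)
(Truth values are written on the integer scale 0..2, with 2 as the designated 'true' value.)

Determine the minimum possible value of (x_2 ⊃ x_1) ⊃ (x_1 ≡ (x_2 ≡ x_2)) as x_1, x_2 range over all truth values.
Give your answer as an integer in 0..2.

Take x_1 = 0, x_2 = 0:
x_2 ⊃ x_1 = 0 ⊃ 0 = 2
x_2 ≡ x_2 = 0 ≡ 0 = 2
x_1 ≡ (x_2 ≡ x_2) = 0 ≡ 2 = 0
(x_2 ⊃ x_1) ⊃ (x_1 ≡ (x_2 ≡ x_2)) = 2 ⊃ 0 = 0
No assignment yields a value below 0, so this is the minimum.

0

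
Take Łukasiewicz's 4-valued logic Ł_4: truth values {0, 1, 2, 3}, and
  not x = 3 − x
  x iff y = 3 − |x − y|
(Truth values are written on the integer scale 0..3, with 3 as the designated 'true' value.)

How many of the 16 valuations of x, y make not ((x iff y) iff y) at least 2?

x = 0, y = 0 ↦ 3  ≥
x = 0, y = 1 ↦ 1  <
x = 0, y = 2 ↦ 1  <
x = 0, y = 3 ↦ 3  ≥
x = 1, y = 0 ↦ 2  ≥
x = 1, y = 1 ↦ 2  ≥
x = 1, y = 2 ↦ 0  <
x = 1, y = 3 ↦ 2  ≥
x = 2, y = 0 ↦ 1  <
x = 2, y = 1 ↦ 1  <
x = 2, y = 2 ↦ 1  <
x = 2, y = 3 ↦ 1  <
x = 3, y = 0 ↦ 0  <
x = 3, y = 1 ↦ 0  <
x = 3, y = 2 ↦ 0  <
x = 3, y = 3 ↦ 0  <
So 5 of the 16 assignments meet the threshold.

5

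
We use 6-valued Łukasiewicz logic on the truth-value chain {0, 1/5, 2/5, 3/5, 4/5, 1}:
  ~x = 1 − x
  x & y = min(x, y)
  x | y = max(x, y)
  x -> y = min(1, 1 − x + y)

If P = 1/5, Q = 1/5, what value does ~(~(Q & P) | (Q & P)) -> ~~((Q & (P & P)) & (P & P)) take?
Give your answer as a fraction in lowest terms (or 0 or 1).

1

Q & P = 1/5 & 1/5 = 1/5
~(Q & P) = ~1/5 = 4/5
Q & P = 1/5 & 1/5 = 1/5
~(Q & P) | (Q & P) = 4/5 | 1/5 = 4/5
~(~(Q & P) | (Q & P)) = ~4/5 = 1/5
P & P = 1/5 & 1/5 = 1/5
Q & (P & P) = 1/5 & 1/5 = 1/5
P & P = 1/5 & 1/5 = 1/5
(Q & (P & P)) & (P & P) = 1/5 & 1/5 = 1/5
~((Q & (P & P)) & (P & P)) = ~1/5 = 4/5
~~((Q & (P & P)) & (P & P)) = ~4/5 = 1/5
~(~(Q & P) | (Q & P)) -> ~~((Q & (P & P)) & (P & P)) = 1/5 -> 1/5 = 1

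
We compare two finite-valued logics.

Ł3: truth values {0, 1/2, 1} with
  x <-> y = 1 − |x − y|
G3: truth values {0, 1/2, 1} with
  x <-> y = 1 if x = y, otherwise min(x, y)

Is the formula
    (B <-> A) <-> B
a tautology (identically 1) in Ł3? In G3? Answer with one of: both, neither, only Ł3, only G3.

neither

In Ł3: at A = 0, B = 0 the value is 0 — not a tautology.
In G3: at A = 0, B = 0 the value is 0 — not a tautology.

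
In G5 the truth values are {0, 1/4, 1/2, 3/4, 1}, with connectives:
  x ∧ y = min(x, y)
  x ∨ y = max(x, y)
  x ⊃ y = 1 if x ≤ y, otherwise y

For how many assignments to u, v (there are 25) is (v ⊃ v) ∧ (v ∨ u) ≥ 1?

9

value 1: 9 assignments (counts)
value 3/4: 7 assignments
value 1/2: 5 assignments
value 1/4: 3 assignments
value 0: 1 assignment
So 9 of the 25 assignments meet the threshold.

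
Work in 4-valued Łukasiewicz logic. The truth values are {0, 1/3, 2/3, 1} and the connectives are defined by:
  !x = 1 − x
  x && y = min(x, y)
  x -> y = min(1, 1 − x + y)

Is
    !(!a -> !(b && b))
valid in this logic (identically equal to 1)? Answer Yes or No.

Counterexample: take a = 0, b = 0.
!a = !0 = 1
b && b = 0 && 0 = 0
!(b && b) = !0 = 1
!a -> !(b && b) = 1 -> 1 = 1
!(!a -> !(b && b)) = !1 = 0
This gives 0 ≠ 1.

No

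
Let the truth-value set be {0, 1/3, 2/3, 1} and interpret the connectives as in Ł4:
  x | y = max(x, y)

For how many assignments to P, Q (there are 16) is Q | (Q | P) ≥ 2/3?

12

P = 0, Q = 0 ↦ 0  <
P = 0, Q = 1/3 ↦ 1/3  <
P = 0, Q = 2/3 ↦ 2/3  ≥
P = 0, Q = 1 ↦ 1  ≥
P = 1/3, Q = 0 ↦ 1/3  <
P = 1/3, Q = 1/3 ↦ 1/3  <
P = 1/3, Q = 2/3 ↦ 2/3  ≥
P = 1/3, Q = 1 ↦ 1  ≥
P = 2/3, Q = 0 ↦ 2/3  ≥
P = 2/3, Q = 1/3 ↦ 2/3  ≥
P = 2/3, Q = 2/3 ↦ 2/3  ≥
P = 2/3, Q = 1 ↦ 1  ≥
P = 1, Q = 0 ↦ 1  ≥
P = 1, Q = 1/3 ↦ 1  ≥
P = 1, Q = 2/3 ↦ 1  ≥
P = 1, Q = 1 ↦ 1  ≥
So 12 of the 16 assignments meet the threshold.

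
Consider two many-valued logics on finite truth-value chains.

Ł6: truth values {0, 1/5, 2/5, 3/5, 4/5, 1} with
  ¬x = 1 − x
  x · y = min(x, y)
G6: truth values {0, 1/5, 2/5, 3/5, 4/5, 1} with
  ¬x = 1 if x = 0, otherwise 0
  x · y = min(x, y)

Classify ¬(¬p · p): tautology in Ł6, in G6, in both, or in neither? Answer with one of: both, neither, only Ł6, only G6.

only G6

In Ł6: at p = 1/5 the value is 4/5 — not a tautology.
In G6: every assignment gives 1 — tautology.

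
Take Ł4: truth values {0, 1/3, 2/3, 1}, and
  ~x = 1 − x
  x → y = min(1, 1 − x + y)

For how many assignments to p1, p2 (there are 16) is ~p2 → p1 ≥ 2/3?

p1 = 0, p2 = 0 ↦ 0  <
p1 = 0, p2 = 1/3 ↦ 1/3  <
p1 = 0, p2 = 2/3 ↦ 2/3  ≥
p1 = 0, p2 = 1 ↦ 1  ≥
p1 = 1/3, p2 = 0 ↦ 1/3  <
p1 = 1/3, p2 = 1/3 ↦ 2/3  ≥
p1 = 1/3, p2 = 2/3 ↦ 1  ≥
p1 = 1/3, p2 = 1 ↦ 1  ≥
p1 = 2/3, p2 = 0 ↦ 2/3  ≥
p1 = 2/3, p2 = 1/3 ↦ 1  ≥
p1 = 2/3, p2 = 2/3 ↦ 1  ≥
p1 = 2/3, p2 = 1 ↦ 1  ≥
p1 = 1, p2 = 0 ↦ 1  ≥
p1 = 1, p2 = 1/3 ↦ 1  ≥
p1 = 1, p2 = 2/3 ↦ 1  ≥
p1 = 1, p2 = 1 ↦ 1  ≥
So 13 of the 16 assignments meet the threshold.

13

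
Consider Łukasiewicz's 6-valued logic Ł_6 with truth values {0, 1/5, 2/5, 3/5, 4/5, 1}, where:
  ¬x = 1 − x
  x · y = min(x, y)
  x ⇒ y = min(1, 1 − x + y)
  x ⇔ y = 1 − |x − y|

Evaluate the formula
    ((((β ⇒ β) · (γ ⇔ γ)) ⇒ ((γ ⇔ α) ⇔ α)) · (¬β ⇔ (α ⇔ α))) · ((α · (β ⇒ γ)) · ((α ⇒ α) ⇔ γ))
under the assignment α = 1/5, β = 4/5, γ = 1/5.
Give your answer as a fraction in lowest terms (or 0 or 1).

1/5

β ⇒ β = 4/5 ⇒ 4/5 = 1
γ ⇔ γ = 1/5 ⇔ 1/5 = 1
(β ⇒ β) · (γ ⇔ γ) = 1 · 1 = 1
γ ⇔ α = 1/5 ⇔ 1/5 = 1
(γ ⇔ α) ⇔ α = 1 ⇔ 1/5 = 1/5
((β ⇒ β) · (γ ⇔ γ)) ⇒ ((γ ⇔ α) ⇔ α) = 1 ⇒ 1/5 = 1/5
¬β = ¬4/5 = 1/5
α ⇔ α = 1/5 ⇔ 1/5 = 1
¬β ⇔ (α ⇔ α) = 1/5 ⇔ 1 = 1/5
(((β ⇒ β) · (γ ⇔ γ)) ⇒ ((γ ⇔ α) ⇔ α)) · (¬β ⇔ (α ⇔ α)) = 1/5 · 1/5 = 1/5
β ⇒ γ = 4/5 ⇒ 1/5 = 2/5
α · (β ⇒ γ) = 1/5 · 2/5 = 1/5
α ⇒ α = 1/5 ⇒ 1/5 = 1
(α ⇒ α) ⇔ γ = 1 ⇔ 1/5 = 1/5
(α · (β ⇒ γ)) · ((α ⇒ α) ⇔ γ) = 1/5 · 1/5 = 1/5
((((β ⇒ β) · (γ ⇔ γ)) ⇒ ((γ ⇔ α) ⇔ α)) · (¬β ⇔ (α ⇔ α))) · ((α · (β ⇒ γ)) · ((α ⇒ α) ⇔ γ)) = 1/5 · 1/5 = 1/5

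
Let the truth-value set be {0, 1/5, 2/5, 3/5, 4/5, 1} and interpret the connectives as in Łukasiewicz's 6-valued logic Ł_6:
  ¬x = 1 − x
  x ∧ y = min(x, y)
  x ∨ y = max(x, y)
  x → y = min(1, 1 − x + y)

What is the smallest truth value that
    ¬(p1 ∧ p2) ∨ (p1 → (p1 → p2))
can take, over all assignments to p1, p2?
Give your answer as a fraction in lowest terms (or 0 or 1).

Take p1 = 1, p2 = 2/5:
p1 ∧ p2 = 1 ∧ 2/5 = 2/5
¬(p1 ∧ p2) = ¬2/5 = 3/5
p1 → p2 = 1 → 2/5 = 2/5
p1 → (p1 → p2) = 1 → 2/5 = 2/5
¬(p1 ∧ p2) ∨ (p1 → (p1 → p2)) = 3/5 ∨ 2/5 = 3/5
No assignment yields a value below 3/5, so this is the minimum.

3/5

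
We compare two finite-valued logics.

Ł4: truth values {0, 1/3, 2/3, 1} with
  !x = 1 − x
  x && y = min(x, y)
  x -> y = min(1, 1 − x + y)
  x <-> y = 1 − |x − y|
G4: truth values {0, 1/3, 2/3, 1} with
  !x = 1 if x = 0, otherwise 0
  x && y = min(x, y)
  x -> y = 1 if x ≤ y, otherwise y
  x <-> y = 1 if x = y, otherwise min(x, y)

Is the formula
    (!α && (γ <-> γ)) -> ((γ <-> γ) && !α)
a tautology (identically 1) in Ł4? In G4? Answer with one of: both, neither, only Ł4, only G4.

In Ł4: every assignment gives 1 — tautology.
In G4: every assignment gives 1 — tautology.

both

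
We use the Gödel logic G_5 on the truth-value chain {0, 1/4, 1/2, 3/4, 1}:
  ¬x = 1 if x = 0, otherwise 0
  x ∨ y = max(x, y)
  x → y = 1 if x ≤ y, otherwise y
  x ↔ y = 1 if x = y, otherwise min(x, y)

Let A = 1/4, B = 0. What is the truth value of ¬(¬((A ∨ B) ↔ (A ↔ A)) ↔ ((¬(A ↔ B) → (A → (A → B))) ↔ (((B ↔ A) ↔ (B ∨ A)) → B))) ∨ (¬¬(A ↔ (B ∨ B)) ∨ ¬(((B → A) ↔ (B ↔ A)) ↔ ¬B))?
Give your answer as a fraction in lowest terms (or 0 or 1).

1

A ∨ B = 1/4 ∨ 0 = 1/4
A ↔ A = 1/4 ↔ 1/4 = 1
(A ∨ B) ↔ (A ↔ A) = 1/4 ↔ 1 = 1/4
¬((A ∨ B) ↔ (A ↔ A)) = ¬1/4 = 0
A ↔ B = 1/4 ↔ 0 = 0
¬(A ↔ B) = ¬0 = 1
A → B = 1/4 → 0 = 0
A → (A → B) = 1/4 → 0 = 0
¬(A ↔ B) → (A → (A → B)) = 1 → 0 = 0
B ↔ A = 0 ↔ 1/4 = 0
B ∨ A = 0 ∨ 1/4 = 1/4
(B ↔ A) ↔ (B ∨ A) = 0 ↔ 1/4 = 0
((B ↔ A) ↔ (B ∨ A)) → B = 0 → 0 = 1
(¬(A ↔ B) → (A → (A → B))) ↔ (((B ↔ A) ↔ (B ∨ A)) → B) = 0 ↔ 1 = 0
¬((A ∨ B) ↔ (A ↔ A)) ↔ ((¬(A ↔ B) → (A → (A → B))) ↔ (((B ↔ A) ↔ (B ∨ A)) → B)) = 0 ↔ 0 = 1
¬(¬((A ∨ B) ↔ (A ↔ A)) ↔ ((¬(A ↔ B) → (A → (A → B))) ↔ (((B ↔ A) ↔ (B ∨ A)) → B))) = ¬1 = 0
B ∨ B = 0 ∨ 0 = 0
A ↔ (B ∨ B) = 1/4 ↔ 0 = 0
¬(A ↔ (B ∨ B)) = ¬0 = 1
¬¬(A ↔ (B ∨ B)) = ¬1 = 0
B → A = 0 → 1/4 = 1
B ↔ A = 0 ↔ 1/4 = 0
(B → A) ↔ (B ↔ A) = 1 ↔ 0 = 0
¬B = ¬0 = 1
((B → A) ↔ (B ↔ A)) ↔ ¬B = 0 ↔ 1 = 0
¬(((B → A) ↔ (B ↔ A)) ↔ ¬B) = ¬0 = 1
¬¬(A ↔ (B ∨ B)) ∨ ¬(((B → A) ↔ (B ↔ A)) ↔ ¬B) = 0 ∨ 1 = 1
¬(¬((A ∨ B) ↔ (A ↔ A)) ↔ ((¬(A ↔ B) → (A → (A → B))) ↔ (((B ↔ A) ↔ (B ∨ A)) → B))) ∨ (¬¬(A ↔ (B ∨ B)) ∨ ¬(((B → A) ↔ (B ↔ A)) ↔ ¬B)) = 0 ∨ 1 = 1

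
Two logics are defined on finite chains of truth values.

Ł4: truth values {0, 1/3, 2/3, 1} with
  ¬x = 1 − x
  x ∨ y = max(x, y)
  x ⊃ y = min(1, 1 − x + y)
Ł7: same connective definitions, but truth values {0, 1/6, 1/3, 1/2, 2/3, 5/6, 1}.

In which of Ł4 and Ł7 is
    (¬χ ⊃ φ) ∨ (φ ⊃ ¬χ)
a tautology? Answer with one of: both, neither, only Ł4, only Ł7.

In Ł4: every assignment gives 1 — tautology.
In Ł7: every assignment gives 1 — tautology.

both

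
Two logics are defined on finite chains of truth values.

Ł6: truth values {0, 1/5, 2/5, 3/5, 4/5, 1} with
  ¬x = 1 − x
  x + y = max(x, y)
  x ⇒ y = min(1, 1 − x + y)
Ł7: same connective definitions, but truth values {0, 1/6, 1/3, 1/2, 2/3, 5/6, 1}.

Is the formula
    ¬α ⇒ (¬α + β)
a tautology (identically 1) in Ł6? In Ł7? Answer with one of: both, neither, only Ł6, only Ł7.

In Ł6: every assignment gives 1 — tautology.
In Ł7: every assignment gives 1 — tautology.

both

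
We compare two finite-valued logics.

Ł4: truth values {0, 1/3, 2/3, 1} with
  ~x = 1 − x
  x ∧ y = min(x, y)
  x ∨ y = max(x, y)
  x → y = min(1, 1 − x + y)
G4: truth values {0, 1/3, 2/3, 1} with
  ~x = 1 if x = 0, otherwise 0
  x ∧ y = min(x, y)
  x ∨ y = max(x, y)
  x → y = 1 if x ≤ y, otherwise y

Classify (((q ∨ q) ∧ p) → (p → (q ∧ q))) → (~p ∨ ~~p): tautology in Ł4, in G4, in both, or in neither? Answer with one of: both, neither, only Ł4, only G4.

In Ł4: at p = 1/3, q = 0 the value is 2/3 — not a tautology.
In G4: every assignment gives 1 — tautology.

only G4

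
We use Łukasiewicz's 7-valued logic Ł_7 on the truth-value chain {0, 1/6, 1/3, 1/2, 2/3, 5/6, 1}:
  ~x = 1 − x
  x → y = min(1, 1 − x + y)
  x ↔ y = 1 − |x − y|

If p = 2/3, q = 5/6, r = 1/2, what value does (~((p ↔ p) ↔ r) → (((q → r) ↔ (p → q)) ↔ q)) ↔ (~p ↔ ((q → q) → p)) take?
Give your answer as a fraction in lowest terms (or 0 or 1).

p ↔ p = 2/3 ↔ 2/3 = 1
(p ↔ p) ↔ r = 1 ↔ 1/2 = 1/2
~((p ↔ p) ↔ r) = ~1/2 = 1/2
q → r = 5/6 → 1/2 = 2/3
p → q = 2/3 → 5/6 = 1
(q → r) ↔ (p → q) = 2/3 ↔ 1 = 2/3
((q → r) ↔ (p → q)) ↔ q = 2/3 ↔ 5/6 = 5/6
~((p ↔ p) ↔ r) → (((q → r) ↔ (p → q)) ↔ q) = 1/2 → 5/6 = 1
~p = ~2/3 = 1/3
q → q = 5/6 → 5/6 = 1
(q → q) → p = 1 → 2/3 = 2/3
~p ↔ ((q → q) → p) = 1/3 ↔ 2/3 = 2/3
(~((p ↔ p) ↔ r) → (((q → r) ↔ (p → q)) ↔ q)) ↔ (~p ↔ ((q → q) → p)) = 1 ↔ 2/3 = 2/3

2/3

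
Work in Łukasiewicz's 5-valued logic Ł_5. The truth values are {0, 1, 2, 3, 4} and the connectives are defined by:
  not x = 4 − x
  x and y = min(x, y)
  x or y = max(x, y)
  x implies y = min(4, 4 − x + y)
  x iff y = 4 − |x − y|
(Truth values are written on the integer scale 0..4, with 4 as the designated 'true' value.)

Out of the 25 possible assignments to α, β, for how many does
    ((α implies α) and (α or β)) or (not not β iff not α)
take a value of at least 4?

12

value 4: 12 assignments (counts)
value 3: 7 assignments
value 2: 3 assignments
value 1: 2 assignments
value 0: 1 assignment
So 12 of the 25 assignments meet the threshold.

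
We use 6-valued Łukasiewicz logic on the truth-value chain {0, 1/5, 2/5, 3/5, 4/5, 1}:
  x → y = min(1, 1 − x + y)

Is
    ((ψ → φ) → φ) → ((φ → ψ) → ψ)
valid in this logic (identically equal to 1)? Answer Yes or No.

At φ = 3/5, ψ = 0, for instance:
ψ → φ = 0 → 3/5 = 1
(ψ → φ) → φ = 1 → 3/5 = 3/5
φ → ψ = 3/5 → 0 = 2/5
(φ → ψ) → ψ = 2/5 → 0 = 3/5
((ψ → φ) → φ) → ((φ → ψ) → ψ) = 3/5 → 3/5 = 1
and checking the remaining 35 assignments likewise gives ≥ 1 in every case.

Yes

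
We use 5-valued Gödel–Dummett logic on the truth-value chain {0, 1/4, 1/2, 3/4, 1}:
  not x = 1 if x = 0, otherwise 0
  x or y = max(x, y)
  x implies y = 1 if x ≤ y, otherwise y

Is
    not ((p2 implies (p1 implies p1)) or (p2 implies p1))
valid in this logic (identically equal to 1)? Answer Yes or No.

Counterexample: take p1 = 0, p2 = 0.
p1 implies p1 = 0 implies 0 = 1
p2 implies (p1 implies p1) = 0 implies 1 = 1
p2 implies p1 = 0 implies 0 = 1
(p2 implies (p1 implies p1)) or (p2 implies p1) = 1 or 1 = 1
not ((p2 implies (p1 implies p1)) or (p2 implies p1)) = not 1 = 0
This gives 0 ≠ 1.

No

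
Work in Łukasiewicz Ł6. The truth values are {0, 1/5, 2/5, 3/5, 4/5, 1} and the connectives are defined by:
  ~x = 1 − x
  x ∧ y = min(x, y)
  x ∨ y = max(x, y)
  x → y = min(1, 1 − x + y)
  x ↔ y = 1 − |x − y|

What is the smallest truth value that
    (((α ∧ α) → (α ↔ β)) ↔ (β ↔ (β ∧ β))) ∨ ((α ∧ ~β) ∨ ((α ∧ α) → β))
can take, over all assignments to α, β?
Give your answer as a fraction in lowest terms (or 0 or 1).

Take α = 1, β = 2/5:
α ∧ α = 1 ∧ 1 = 1
α ↔ β = 1 ↔ 2/5 = 2/5
(α ∧ α) → (α ↔ β) = 1 → 2/5 = 2/5
β ∧ β = 2/5 ∧ 2/5 = 2/5
β ↔ (β ∧ β) = 2/5 ↔ 2/5 = 1
((α ∧ α) → (α ↔ β)) ↔ (β ↔ (β ∧ β)) = 2/5 ↔ 1 = 2/5
~β = ~2/5 = 3/5
α ∧ ~β = 1 ∧ 3/5 = 3/5
α ∧ α = 1 ∧ 1 = 1
(α ∧ α) → β = 1 → 2/5 = 2/5
(α ∧ ~β) ∨ ((α ∧ α) → β) = 3/5 ∨ 2/5 = 3/5
(((α ∧ α) → (α ↔ β)) ↔ (β ↔ (β ∧ β))) ∨ ((α ∧ ~β) ∨ ((α ∧ α) → β)) = 2/5 ∨ 3/5 = 3/5
No assignment yields a value below 3/5, so this is the minimum.

3/5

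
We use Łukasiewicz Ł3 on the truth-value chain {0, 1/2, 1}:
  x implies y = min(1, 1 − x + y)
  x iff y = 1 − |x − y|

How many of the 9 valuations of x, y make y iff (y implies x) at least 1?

x = 0, y = 0 ↦ 0  <
x = 0, y = 1/2 ↦ 1  ≥
x = 0, y = 1 ↦ 0  <
x = 1/2, y = 0 ↦ 0  <
x = 1/2, y = 1/2 ↦ 1/2  <
x = 1/2, y = 1 ↦ 1/2  <
x = 1, y = 0 ↦ 0  <
x = 1, y = 1/2 ↦ 1/2  <
x = 1, y = 1 ↦ 1  ≥
So 2 of the 9 assignments meet the threshold.

2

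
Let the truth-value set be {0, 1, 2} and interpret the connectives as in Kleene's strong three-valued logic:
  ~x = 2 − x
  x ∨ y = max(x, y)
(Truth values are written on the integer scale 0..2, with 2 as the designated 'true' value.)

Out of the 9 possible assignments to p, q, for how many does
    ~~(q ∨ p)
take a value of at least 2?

5

p = 0, q = 0 ↦ 0  <
p = 0, q = 1 ↦ 1  <
p = 0, q = 2 ↦ 2  ≥
p = 1, q = 0 ↦ 1  <
p = 1, q = 1 ↦ 1  <
p = 1, q = 2 ↦ 2  ≥
p = 2, q = 0 ↦ 2  ≥
p = 2, q = 1 ↦ 2  ≥
p = 2, q = 2 ↦ 2  ≥
So 5 of the 9 assignments meet the threshold.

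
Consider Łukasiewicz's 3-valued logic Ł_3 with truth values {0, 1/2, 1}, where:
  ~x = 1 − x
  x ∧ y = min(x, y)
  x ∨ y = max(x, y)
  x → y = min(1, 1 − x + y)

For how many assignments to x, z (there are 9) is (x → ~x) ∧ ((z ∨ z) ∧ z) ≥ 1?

x = 0, z = 0 ↦ 0  <
x = 0, z = 1/2 ↦ 1/2  <
x = 0, z = 1 ↦ 1  ≥
x = 1/2, z = 0 ↦ 0  <
x = 1/2, z = 1/2 ↦ 1/2  <
x = 1/2, z = 1 ↦ 1  ≥
x = 1, z = 0 ↦ 0  <
x = 1, z = 1/2 ↦ 0  <
x = 1, z = 1 ↦ 0  <
So 2 of the 9 assignments meet the threshold.

2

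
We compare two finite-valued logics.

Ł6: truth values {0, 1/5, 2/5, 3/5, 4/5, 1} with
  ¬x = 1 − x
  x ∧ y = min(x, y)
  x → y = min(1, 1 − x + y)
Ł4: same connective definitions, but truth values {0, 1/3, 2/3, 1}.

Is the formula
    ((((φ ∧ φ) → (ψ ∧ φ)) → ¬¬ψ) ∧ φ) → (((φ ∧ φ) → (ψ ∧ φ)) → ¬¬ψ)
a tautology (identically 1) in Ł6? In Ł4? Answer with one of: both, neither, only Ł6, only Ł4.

In Ł6: every assignment gives 1 — tautology.
In Ł4: every assignment gives 1 — tautology.

both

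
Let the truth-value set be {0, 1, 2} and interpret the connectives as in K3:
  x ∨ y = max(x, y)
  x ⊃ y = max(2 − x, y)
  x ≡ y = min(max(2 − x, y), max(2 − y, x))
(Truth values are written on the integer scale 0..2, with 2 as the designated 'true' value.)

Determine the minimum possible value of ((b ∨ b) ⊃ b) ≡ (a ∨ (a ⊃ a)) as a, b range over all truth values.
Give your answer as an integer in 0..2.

1

Take a = 0, b = 1:
b ∨ b = 1 ∨ 1 = 1
(b ∨ b) ⊃ b = 1 ⊃ 1 = 1
a ⊃ a = 0 ⊃ 0 = 2
a ∨ (a ⊃ a) = 0 ∨ 2 = 2
((b ∨ b) ⊃ b) ≡ (a ∨ (a ⊃ a)) = 1 ≡ 2 = 1
No assignment yields a value below 1, so this is the minimum.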